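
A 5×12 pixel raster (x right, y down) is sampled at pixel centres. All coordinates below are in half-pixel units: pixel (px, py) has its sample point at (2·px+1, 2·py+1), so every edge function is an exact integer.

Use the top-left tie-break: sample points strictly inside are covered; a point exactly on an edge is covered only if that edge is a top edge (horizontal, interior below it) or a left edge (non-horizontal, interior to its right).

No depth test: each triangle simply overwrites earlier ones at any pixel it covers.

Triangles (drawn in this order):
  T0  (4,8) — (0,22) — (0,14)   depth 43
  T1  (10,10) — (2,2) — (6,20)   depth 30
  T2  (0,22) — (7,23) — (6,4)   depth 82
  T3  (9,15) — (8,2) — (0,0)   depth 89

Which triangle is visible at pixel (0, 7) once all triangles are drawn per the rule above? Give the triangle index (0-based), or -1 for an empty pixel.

T0:
  2·area = 32
  edge (4, 8)→(0, 22): d=(-4,14) right/bottom  bias=-1
  edge (0, 22)→(0, 14): d=(0,-8) top-left  bias=+0
  edge (0, 14)→(4, 8): d=(4,-6) top-left  bias=+0
    (1,5)@(3, 11): e=[2,24,6] → █
    (2,5)@(5, 11): e=[-26,40,18] → ·
    (0,6)@(1, 13): e=[22,8,2] → █
    (1,6)@(3, 13): e=[-6,24,14] → ·
    (0,7)@(1, 15): e=[14,8,10] → █
    (1,7)@(3, 15): e=[-14,24,22] → ·
    (0,8)@(1, 17): e=[6,8,18] → █
    (1,8)@(3, 17): e=[-22,24,30] → ·
    (0,9)@(1, 19): e=[-2,8,26] → ·
  covered (4 px):
    · · · · ·
    · · · · ·
    · · · · ·
    · · · · ·
    · · · · ·
    · █ · · ·
    █ · · · ·
    █ · · · ·
    █ · · · ·
    · · · · ·
    · · · · ·
    · · · · ·
T1:
  2·area = 112  (B↔C swapped to make it positive)
  edge (10, 10)→(6, 20): d=(-4,10) right/bottom  bias=-1
  edge (6, 20)→(2, 2): d=(-4,-18) top-left  bias=+0
  edge (2, 2)→(10, 10): d=(8,8) right/bottom  bias=-1
    (0,0)@(1, 1): e=[126,-14,0] → ·  [on edge]
    (1,1)@(3, 3): e=[98,14,0] → ·  [on edge]
    (1,2)@(3, 5): e=[90,6,16] → █
    (2,2)@(5, 5): e=[70,42,0] → ·  [on edge]
    (1,3)@(3, 7): e=[82,-2,32] → ·
    (2,3)@(5, 7): e=[62,34,16] → █
    (3,3)@(7, 7): e=[42,70,0] → ·  [on edge]
    (2,4)@(5, 9): e=[54,26,32] → █
    (3,4)@(7, 9): e=[34,62,16] → █
    (4,4)@(9, 9): e=[14,98,0] → ·  [on edge]
    (2,5)@(5, 11): e=[46,18,48] → █
    (4,5)@(9, 11): e=[6,90,16] → █
  covered (12 px):
    · · · · ·
    · · · · ·
    · █ · · ·
    · · █ · ·
    · · █ █ ·
    · · █ █ █
    · · █ █ ·
    · · █ █ ·
    · · · █ ·
    · · · · ·
    · · · · ·
    · · · · ·
T2:
  2·area = 132  (B↔C swapped to make it positive)
  edge (0, 22)→(6, 4): d=(6,-18) top-left  bias=+0
  edge (6, 4)→(7, 23): d=(1,19) right/bottom  bias=-1
  edge (7, 23)→(0, 22): d=(-7,-1) top-left  bias=+0
    (3,0)@(7, 1): e=[0,-22,154] → ·  [on edge]
    (2,3)@(5, 7): e=[0,22,110] → █  [on edge]
    (3,3)@(7, 7): e=[36,-16,112] → ·
    (2,4)@(5, 9): e=[12,24,96] → █
    (3,4)@(7, 9): e=[48,-14,98] → ·
    (2,5)@(5, 11): e=[24,26,82] → █
    (3,5)@(7, 11): e=[60,-12,84] → ·
    (1,6)@(3, 13): e=[0,66,66] → █  [on edge]
    (3,6)@(7, 13): e=[72,-10,70] → ·
    (1,7)@(3, 15): e=[12,68,52] → █
    (3,7)@(7, 15): e=[84,-8,56] → ·
    (1,8)@(3, 17): e=[24,70,38] → █
    (0,9)@(1, 19): e=[0,110,22] → █  [on edge]
    (3,11)@(7, 23): e=[132,0,0] → ·  [on edge]
  covered (15 px):
    · · · · ·
    · · · · ·
    · · · · ·
    · · █ · ·
    · · █ · ·
    · · █ · ·
    · █ █ · ·
    · █ █ · ·
    · █ █ · ·
    █ █ █ · ·
    █ █ █ · ·
    · · · · ·
T3:
  2·area = 102  (B↔C swapped to make it positive)
  edge (9, 15)→(0, 0): d=(-9,-15) top-left  bias=+0
  edge (0, 0)→(8, 2): d=(8,2) right/bottom  bias=-1
  edge (8, 2)→(9, 15): d=(1,13) right/bottom  bias=-1
    (0,0)@(1, 1): e=[6,6,90] → █
    (1,0)@(3, 1): e=[36,2,64] → █
    (2,0)@(5, 1): e=[66,-2,38] → ·
    (0,1)@(1, 3): e=[-12,22,92] → ·
    (1,1)@(3, 3): e=[18,18,66] → █
    (2,1)@(5, 3): e=[48,14,40] → █
    (3,1)@(7, 3): e=[78,10,14] → █
    (4,1)@(9, 3): e=[108,6,-12] → ·
    (1,2)@(3, 5): e=[0,34,68] → █  [on edge]
    (4,2)@(9, 5): e=[90,22,-10] → ·
    (1,3)@(3, 7): e=[-18,50,70] → ·
    (2,3)@(5, 7): e=[12,46,44] → █
    (4,7)@(9, 15): e=[0,102,0] → ·  [on edge]
  covered (12 px):
    █ █ · · ·
    · █ █ █ ·
    · █ █ █ ·
    · · █ █ ·
    · · · █ ·
    · · · █ ·
    · · · · ·
    · · · · ·
    · · · · ·
    · · · · ·
    · · · · ·
    · · · · ·

Z-buffer (winner per pixel, '.' = empty):
  3 3 . . .
  . 3 3 3 .
  . 3 3 3 .
  . . 3 3 .
  . . 2 3 .
  . 0 2 3 1
  0 2 2 1 .
  0 2 2 1 .
  0 2 2 1 .
  2 2 2 . .
  2 2 2 . .
  . . . . .

Answer: 0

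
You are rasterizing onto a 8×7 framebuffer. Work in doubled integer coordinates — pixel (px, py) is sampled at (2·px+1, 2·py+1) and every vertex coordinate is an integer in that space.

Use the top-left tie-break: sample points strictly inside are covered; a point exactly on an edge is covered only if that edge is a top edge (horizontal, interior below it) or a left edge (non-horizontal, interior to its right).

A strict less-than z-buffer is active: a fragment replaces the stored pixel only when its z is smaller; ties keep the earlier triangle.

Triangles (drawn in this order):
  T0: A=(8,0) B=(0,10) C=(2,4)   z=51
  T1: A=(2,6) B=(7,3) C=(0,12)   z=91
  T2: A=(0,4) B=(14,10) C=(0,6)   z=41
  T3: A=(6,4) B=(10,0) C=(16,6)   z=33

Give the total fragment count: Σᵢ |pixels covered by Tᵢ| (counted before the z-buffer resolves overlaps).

T0:
  2·area = 28
  edge (8, 0)→(0, 10): d=(-8,10) right/bottom  bias=-1
  edge (0, 10)→(2, 4): d=(2,-6) top-left  bias=+0
  edge (2, 4)→(8, 0): d=(6,-4) top-left  bias=+0
    (1,0)@(3, 1): e=[42,0,-14] → .  [on edge]
    (3,0)@(7, 1): e=[2,24,2] → X
    (4,0)@(9, 1): e=[-18,36,10] → .
    (2,1)@(5, 3): e=[6,16,6] → X
    (3,1)@(7, 3): e=[-14,28,14] → .
    (1,2)@(3, 5): e=[10,8,10] → X
    (2,2)@(5, 5): e=[-10,20,18] → .
    (0,3)@(1, 7): e=[14,0,14] → X  [on edge]
    (1,3)@(3, 7): e=[-6,12,22] → .
    (0,4)@(1, 9): e=[-2,4,26] → .
  covered (4 px):
    . . . X . . . .
    . . X . . . . .
    . X . . . . . .
    X . . . . . . .
    . . . . . . . .
    . . . . . . . .
    . . . . . . . .
T1:
  2·area = 24
  edge (2, 6)→(7, 3): d=(5,-3) top-left  bias=+0
  edge (7, 3)→(0, 12): d=(-7,9) right/bottom  bias=-1
  edge (0, 12)→(2, 6): d=(2,-6) top-left  bias=+0
    (1,1)@(3, 3): e=[-12,36,0] → .  [on edge]
    (3,1)@(7, 3): e=[0,0,24] → .  [on edge]
    (2,2)@(5, 5): e=[4,4,16] → X
    (3,2)@(7, 5): e=[10,-14,28] → .
    (1,3)@(3, 7): e=[8,8,8] → X
    (2,3)@(5, 7): e=[14,-10,20] → .
    (0,4)@(1, 9): e=[12,12,0] → X  [on edge]
    (1,4)@(3, 9): e=[18,-6,12] → .
    (0,5)@(1, 11): e=[22,-2,4] → .
  covered (3 px):
    . . . . . . . .
    . . . . . . . .
    . . X . . . . .
    . X . . . . . .
    X . . . . . . .
    . . . . . . . .
    . . . . . . . .
T2:
  2·area = 28
  edge (0, 4)→(14, 10): d=(14,6) right/bottom  bias=-1
  edge (14, 10)→(0, 6): d=(-14,-4) top-left  bias=+0
  edge (0, 6)→(0, 4): d=(0,-2) top-left  bias=+0
    (0,2)@(1, 5): e=[8,18,2] → X
    (1,2)@(3, 5): e=[-4,26,6] → .
    (0,3)@(1, 7): e=[36,-10,2] → .
    (2,3)@(5, 7): e=[12,6,10] → X
    (3,3)@(7, 7): e=[0,14,14] → .  [on edge]
    (2,4)@(5, 9): e=[40,-22,10] → .
    (5,4)@(11, 9): e=[4,2,22] → X
    (6,4)@(13, 9): e=[-8,10,26] → .
    (5,5)@(11, 11): e=[32,-26,22] → .
  covered (3 px):
    . . . . . . . .
    . . . . . . . .
    X . . . . . . .
    . . X . . . . .
    . . . . . X . .
    . . . . . . . .
    . . . . . . . .
T3:
  2·area = 48
  edge (6, 4)→(10, 0): d=(4,-4) top-left  bias=+0
  edge (10, 0)→(16, 6): d=(6,6) right/bottom  bias=-1
  edge (16, 6)→(6, 4): d=(-10,-2) top-left  bias=+0
    (4,0)@(9, 1): e=[0,12,36] → X  [on edge]
    (5,0)@(11, 1): e=[8,0,40] → .  [on edge]
    (0,1)@(1, 3): e=[-24,72,0] → .  [on edge]
    (3,1)@(7, 3): e=[0,36,12] → X  [on edge]
    (5,1)@(11, 3): e=[16,12,20] → X
    (6,1)@(13, 3): e=[24,0,24] → .  [on edge]
    (2,2)@(5, 5): e=[0,60,-12] → .  [on edge]
    (3,2)@(7, 5): e=[8,48,-8] → .
    (4,2)@(9, 5): e=[16,36,-4] → .
    (5,2)@(11, 5): e=[24,24,0] → X  [on edge]
    (6,2)@(13, 5): e=[32,12,4] → X
    (7,2)@(15, 5): e=[40,0,8] → .  [on edge]
    (1,3)@(3, 7): e=[0,84,-36] → .  [on edge]
    (0,4)@(1, 9): e=[0,108,-60] → .  [on edge]
  covered (6 px):
    . . . . X . . .
    . . . X X X . .
    . . . . . X X .
    . . . . . . . .
    . . . . . . . .
    . . . . . . . .
    . . . . . . . .

Final: 16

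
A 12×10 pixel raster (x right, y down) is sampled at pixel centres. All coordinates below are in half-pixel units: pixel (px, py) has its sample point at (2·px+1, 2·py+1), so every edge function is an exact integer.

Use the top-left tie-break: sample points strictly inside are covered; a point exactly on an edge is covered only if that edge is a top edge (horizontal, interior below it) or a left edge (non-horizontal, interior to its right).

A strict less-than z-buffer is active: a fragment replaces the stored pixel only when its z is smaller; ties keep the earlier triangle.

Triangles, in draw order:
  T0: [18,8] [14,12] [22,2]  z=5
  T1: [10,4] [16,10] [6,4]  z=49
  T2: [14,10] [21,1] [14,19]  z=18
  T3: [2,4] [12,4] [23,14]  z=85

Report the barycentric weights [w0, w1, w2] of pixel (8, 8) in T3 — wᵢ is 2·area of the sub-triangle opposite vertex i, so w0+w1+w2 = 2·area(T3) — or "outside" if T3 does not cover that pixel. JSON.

T0:
  2·area = 8
  edge (18, 8)→(14, 12): d=(-4,4) right/bottom  bias=-1
  edge (14, 12)→(22, 2): d=(8,-10) top-left  bias=+0
  edge (22, 2)→(18, 8): d=(-4,6) right/bottom  bias=-1
    (11,1)@(23, 3): e=[0,18,-10] → ·  [on edge]
    (10,2)@(21, 5): e=[0,14,-6] → ·  [on edge]
    (9,3)@(19, 7): e=[0,10,-2] → ·  [on edge]
    (8,4)@(17, 9): e=[0,6,2] → ·  [on edge]
    (7,5)@(15, 11): e=[0,2,6] → ·  [on edge]
    (6,6)@(13, 13): e=[0,-2,10] → ·  [on edge]
    (5,7)@(11, 15): e=[0,-6,14] → ·  [on edge]
    (4,8)@(9, 17): e=[0,-10,18] → ·  [on edge]
    (3,9)@(7, 19): e=[0,-14,22] → ·  [on edge]
  covered (0 px):
    · · · · · · · · · · · ·
    · · · · · · · · · · · ·
    · · · · · · · · · · · ·
    · · · · · · · · · · · ·
    · · · · · · · · · · · ·
    · · · · · · · · · · · ·
    · · · · · · · · · · · ·
    · · · · · · · · · · · ·
    · · · · · · · · · · · ·
    · · · · · · · · · · · ·
T1:
  2·area = 24
  edge (10, 4)→(16, 10): d=(6,6) right/bottom  bias=-1
  edge (16, 10)→(6, 4): d=(-10,-6) top-left  bias=+0
  edge (6, 4)→(10, 4): d=(4,0) top-left  bias=+0
    (0,0)@(1, 1): e=[36,0,-12] → ·  [on edge]
    (3,0)@(7, 1): e=[0,36,-12] → ·  [on edge]
    (4,1)@(9, 3): e=[0,28,-4] → ·  [on edge]
    (4,2)@(9, 5): e=[12,8,4] → █
    (5,2)@(11, 5): e=[0,20,4] → ·  [on edge]
    (4,3)@(9, 7): e=[24,-12,12] → ·
    (5,3)@(11, 7): e=[12,0,12] → █  [on edge]
    (6,3)@(13, 7): e=[0,12,12] → ·  [on edge]
    (5,4)@(11, 9): e=[24,-20,20] → ·
    (7,4)@(15, 9): e=[0,4,20] → ·  [on edge]
    (8,5)@(17, 11): e=[0,-4,28] → ·  [on edge]
    (9,6)@(19, 13): e=[0,-12,36] → ·  [on edge]
    (10,6)@(21, 13): e=[-12,0,36] → ·  [on edge]
    (10,7)@(21, 15): e=[0,-20,44] → ·  [on edge]
    (11,8)@(23, 17): e=[0,-28,52] → ·  [on edge]
  covered (2 px):
    · · · · · · · · · · · ·
    · · · · · · · · · · · ·
    · · · · █ · · · · · · ·
    · · · · · █ · · · · · ·
    · · · · · · · · · · · ·
    · · · · · · · · · · · ·
    · · · · · · · · · · · ·
    · · · · · · · · · · · ·
    · · · · · · · · · · · ·
    · · · · · · · · · · · ·
T2:
  2·area = 63
  edge (14, 10)→(21, 1): d=(7,-9) top-left  bias=+0
  edge (21, 1)→(14, 19): d=(-7,18) right/bottom  bias=-1
  edge (14, 19)→(14, 10): d=(0,-9) top-left  bias=+0
    (10,0)@(21, 1): e=[0,0,63] → ·  [on edge]
    (9,2)@(19, 5): e=[10,8,45] → █
    (10,2)@(21, 5): e=[28,-28,63] → ·
    (8,3)@(17, 7): e=[6,30,27] → █
    (9,3)@(19, 7): e=[24,-6,45] → ·
    (7,4)@(15, 9): e=[2,52,9] → █
    (9,4)@(19, 9): e=[38,-20,45] → ·
    (7,5)@(15, 11): e=[16,38,9] → █
    (9,5)@(19, 11): e=[52,-34,45] → ·
    (7,6)@(15, 13): e=[30,24,9] → █
    (8,6)@(17, 13): e=[48,-12,27] → ·
    (7,7)@(15, 15): e=[44,10,9] → █
    (3,9)@(7, 19): e=[0,126,-63] → ·  [on edge]
  covered (8 px):
    · · · · · · · · · · · ·
    · · · · · · · · · · · ·
    · · · · · · · · · █ · ·
    · · · · · · · · █ · · ·
    · · · · · · · █ █ · · ·
    · · · · · · · █ █ · · ·
    · · · · · · · █ · · · ·
    · · · · · · · █ · · · ·
    · · · · · · · · · · · ·
    · · · · · · · · · · · ·
T3:
  2·area = 100
  edge (2, 4)→(12, 4): d=(10,0) top-left  bias=+0
  edge (12, 4)→(23, 14): d=(11,10) right/bottom  bias=-1
  edge (23, 14)→(2, 4): d=(-21,-10) top-left  bias=+0
    (2,2)@(5, 5): e=[10,81,9] → █
    (3,2)@(7, 5): e=[10,61,29] → █
    (4,2)@(9, 5): e=[10,41,49] → █
    (5,2)@(11, 5): e=[10,21,69] → █
    (6,2)@(13, 5): e=[10,1,89] → █
    (7,2)@(15, 5): e=[10,-19,109] → ·
    (2,3)@(5, 7): e=[30,103,-33] → ·
    (3,3)@(7, 7): e=[30,83,-13] → ·
    (4,3)@(9, 7): e=[30,63,7] → █
    (7,3)@(15, 7): e=[30,3,67] → █
    (8,3)@(17, 7): e=[30,-17,87] → ·
    (4,4)@(9, 9): e=[50,85,-35] → ·
  covered (15 px):
    · · · · · · · · · · · ·
    · · · · · · · · · · · ·
    · · █ █ █ █ █ · · · · ·
    · · · · █ █ █ █ · · · ·
    · · · · · · █ █ █ · · ·
    · · · · · · · · █ █ · ·
    · · · · · · · · · · █ ·
    · · · · · · · · · · · ·
    · · · · · · · · · · · ·
    · · · · · · · · · · · ·

Result: "outside"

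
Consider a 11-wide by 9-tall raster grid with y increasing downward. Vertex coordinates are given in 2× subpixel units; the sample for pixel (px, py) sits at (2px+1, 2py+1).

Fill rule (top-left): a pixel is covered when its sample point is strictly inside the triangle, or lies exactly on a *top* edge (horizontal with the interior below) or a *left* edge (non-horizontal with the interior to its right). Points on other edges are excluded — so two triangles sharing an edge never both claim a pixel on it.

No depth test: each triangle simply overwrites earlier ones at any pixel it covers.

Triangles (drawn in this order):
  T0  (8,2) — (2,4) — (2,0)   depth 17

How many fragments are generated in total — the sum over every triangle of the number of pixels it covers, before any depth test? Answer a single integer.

T0:
  2·area = 24
  edge (8, 2)→(2, 4): d=(-6,2) right/bottom  bias=-1
  edge (2, 4)→(2, 0): d=(0,-4) top-left  bias=+0
  edge (2, 0)→(8, 2): d=(6,2) right/bottom  bias=-1
    (1,0)@(3, 1): e=[16,4,4] → █
    (2,0)@(5, 1): e=[12,12,0] → ·  [on edge]
    (5,0)@(11, 1): e=[0,36,-12] → ·  [on edge]
    (1,1)@(3, 3): e=[4,4,16] → █
    (2,1)@(5, 3): e=[0,12,12] → ·  [on edge]
    (5,1)@(11, 3): e=[-12,36,0] → ·  [on edge]
    (1,2)@(3, 5): e=[-8,4,28] → ·
    (8,2)@(17, 5): e=[-36,60,0] → ·  [on edge]
  covered (2 px):
    · █ · · · · · · · · ·
    · █ · · · · · · · · ·
    · · · · · · · · · · ·
    · · · · · · · · · · ·
    · · · · · · · · · · ·
    · · · · · · · · · · ·
    · · · · · · · · · · ·
    · · · · · · · · · · ·
    · · · · · · · · · · ·

Result: 2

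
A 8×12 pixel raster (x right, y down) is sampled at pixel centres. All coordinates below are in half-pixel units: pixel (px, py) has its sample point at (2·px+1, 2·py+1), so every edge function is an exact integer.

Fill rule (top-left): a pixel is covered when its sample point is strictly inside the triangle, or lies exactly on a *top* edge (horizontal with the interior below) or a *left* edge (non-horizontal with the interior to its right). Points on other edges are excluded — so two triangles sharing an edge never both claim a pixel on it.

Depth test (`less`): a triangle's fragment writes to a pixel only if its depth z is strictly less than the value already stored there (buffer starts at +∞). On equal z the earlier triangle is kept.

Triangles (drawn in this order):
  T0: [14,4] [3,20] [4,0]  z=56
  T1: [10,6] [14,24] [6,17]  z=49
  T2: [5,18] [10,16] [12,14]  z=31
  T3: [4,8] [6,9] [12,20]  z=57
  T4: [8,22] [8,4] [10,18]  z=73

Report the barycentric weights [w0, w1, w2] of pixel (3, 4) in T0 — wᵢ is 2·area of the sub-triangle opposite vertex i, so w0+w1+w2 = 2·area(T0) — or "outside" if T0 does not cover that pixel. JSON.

T0:
  2·area = 204
  edge (14, 4)→(3, 20): d=(-11,16) right/bottom  bias=-1
  edge (3, 20)→(4, 0): d=(1,-20) top-left  bias=+0
  edge (4, 0)→(14, 4): d=(10,4) right/bottom  bias=-1
    (2,0)@(5, 1): e=[177,21,6] → X
    (3,0)@(7, 1): e=[145,61,-2] → .
    (2,1)@(5, 3): e=[155,23,26] → X
    (3,1)@(7, 3): e=[123,63,18] → X
    (4,1)@(9, 3): e=[91,103,10] → X
    (5,1)@(11, 3): e=[59,143,2] → X
    (6,1)@(13, 3): e=[27,183,-6] → .
    (2,2)@(5, 5): e=[133,25,46] → X
    (6,2)@(13, 5): e=[5,185,14] → X
    (7,2)@(15, 5): e=[-27,225,6] → .
    (2,3)@(5, 7): e=[111,27,66] → X
    (6,3)@(13, 7): e=[-17,187,34] → .
  covered (24 px):
    . . X . . . . .
    . . X X X X . .
    . . X X X X X .
    . . X X X X . .
    . . X X X . . .
    . . X X X . . .
    . . X X . . . .
    . . X . . . . .
    . . X . . . . .
    . . . . . . . .
    . . . . . . . .
    . . . . . . . .
T1:
  2·area = 116
  edge (10, 6)→(14, 24): d=(4,18) right/bottom  bias=-1
  edge (14, 24)→(6, 17): d=(-8,-7) top-left  bias=+0
  edge (6, 17)→(10, 6): d=(4,-11) top-left  bias=+0
    (4,4)@(9, 9): e=[30,85,1] → X
    (5,4)@(11, 9): e=[-6,99,23] → .
    (4,5)@(9, 11): e=[38,69,9] → X
    (5,5)@(11, 11): e=[2,83,31] → X
    (6,5)@(13, 11): e=[-34,97,53] → .
    (4,6)@(9, 13): e=[46,53,17] → X
    (6,6)@(13, 13): e=[-26,81,61] → .
    (3,7)@(7, 15): e=[90,23,3] → X
    (6,7)@(13, 15): e=[-18,65,69] → .
    (3,8)@(7, 17): e=[98,7,11] → X
    (6,8)@(13, 17): e=[-10,49,77] → .
    (3,9)@(7, 19): e=[106,-9,19] → .
  covered (16 px):
    . . . . . . . .
    . . . . . . . .
    . . . . . . . .
    . . . . . . . .
    . . . . X . . .
    . . . . X X . .
    . . . . X X . .
    . . . X X X . .
    . . . X X X . .
    . . . . X X . .
    . . . . . X X .
    . . . . . . X .
T2:
  2·area = 6  (B↔C swapped to make it positive)
  edge (5, 18)→(12, 14): d=(7,-4) top-left  bias=+0
  edge (12, 14)→(10, 16): d=(-2,2) right/bottom  bias=-1
  edge (10, 16)→(5, 18): d=(-5,2) right/bottom  bias=-1
    (7,5)@(15, 11): e=[-9,0,15] → .  [on edge]
    (6,6)@(13, 13): e=[-3,0,9] → .  [on edge]
    (5,7)@(11, 15): e=[3,0,3] → .  [on edge]
    (3,8)@(7, 17): e=[1,4,1] → X
    (4,8)@(9, 17): e=[9,0,-3] → .  [on edge]
    (3,9)@(7, 19): e=[15,0,-9] → .  [on edge]
    (2,10)@(5, 21): e=[21,0,-15] → .  [on edge]
    (1,11)@(3, 23): e=[27,0,-21] → .  [on edge]
  covered (1 px):
    . . . . . . . .
    . . . . . . . .
    . . . . . . . .
    . . . . . . . .
    . . . . . . . .
    . . . . . . . .
    . . . . . . . .
    . . . . . . . .
    . . . X . . . .
    . . . . . . . .
    . . . . . . . .
    . . . . . . . .
T3:
  2·area = 16
  edge (4, 8)→(6, 9): d=(2,1) right/bottom  bias=-1
  edge (6, 9)→(12, 20): d=(6,11) right/bottom  bias=-1
  edge (12, 20)→(4, 8): d=(-8,-12) top-left  bias=+0
    (2,4)@(5, 9): e=[1,11,4] → X
    (3,4)@(7, 9): e=[-1,-11,28] → .
    (2,5)@(5, 11): e=[5,23,-12] → .
    (3,5)@(7, 11): e=[3,1,12] → X
    (4,5)@(9, 11): e=[1,-21,36] → .
    (3,6)@(7, 13): e=[7,13,-4] → .
    (4,7)@(9, 15): e=[9,3,4] → X
    (5,7)@(11, 15): e=[7,-19,28] → .
    (4,8)@(9, 17): e=[13,15,-12] → .
  covered (3 px):
    . . . . . . . .
    . . . . . . . .
    . . . . . . . .
    . . . . . . . .
    . . X . . . . .
    . . . X . . . .
    . . . . . . . .
    . . . . X . . .
    . . . . . . . .
    . . . . . . . .
    . . . . . . . .
    . . . . . . . .
T4:
  2·area = 36
  edge (8, 22)→(8, 4): d=(0,-18) top-left  bias=+0
  edge (8, 4)→(10, 18): d=(2,14) right/bottom  bias=-1
  edge (10, 18)→(8, 22): d=(-2,4) right/bottom  bias=-1
    (4,5)@(9, 11): e=[18,0,18] → .  [on edge]
    (4,6)@(9, 13): e=[18,4,14] → X
    (5,6)@(11, 13): e=[54,-24,6] → .
    (4,7)@(9, 15): e=[18,8,10] → X
    (5,7)@(11, 15): e=[54,-20,2] → .
    (4,8)@(9, 17): e=[18,12,6] → X
    (5,8)@(11, 17): e=[54,-16,-2] → .
    (4,9)@(9, 19): e=[18,16,2] → X
    (5,9)@(11, 19): e=[54,-12,-6] → .
    (4,10)@(9, 21): e=[18,20,-2] → .
  covered (4 px):
    . . . . . . . .
    . . . . . . . .
    . . . . . . . .
    . . . . . . . .
    . . . . . . . .
    . . . . . . . .
    . . . . X . . .
    . . . . X . . .
    . . . . X . . .
    . . . . X . . .
    . . . . . . . .
    . . . . . . . .

Final: [69,78,57]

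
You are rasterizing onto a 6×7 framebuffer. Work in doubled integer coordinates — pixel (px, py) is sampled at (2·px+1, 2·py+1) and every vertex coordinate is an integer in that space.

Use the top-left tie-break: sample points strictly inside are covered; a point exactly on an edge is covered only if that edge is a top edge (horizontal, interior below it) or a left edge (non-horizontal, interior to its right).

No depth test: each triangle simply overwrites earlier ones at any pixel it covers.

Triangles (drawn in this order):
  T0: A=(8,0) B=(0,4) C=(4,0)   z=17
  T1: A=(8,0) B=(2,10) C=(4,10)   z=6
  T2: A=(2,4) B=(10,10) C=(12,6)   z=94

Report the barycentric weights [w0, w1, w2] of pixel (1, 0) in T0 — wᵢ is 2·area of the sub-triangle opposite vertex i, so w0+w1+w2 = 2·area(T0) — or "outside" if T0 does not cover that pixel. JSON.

T0:
  2·area = 16
  edge (8, 0)→(0, 4): d=(-8,4) right/bottom  bias=-1
  edge (0, 4)→(4, 0): d=(4,-4) top-left  bias=+0
  edge (4, 0)→(8, 0): d=(4,0) top-left  bias=+0
    (1,0)@(3, 1): e=[12,0,4] → X  [on edge]
    (2,0)@(5, 1): e=[4,8,4] → X
    (3,0)@(7, 1): e=[-4,16,4] → .
    (0,1)@(1, 3): e=[4,0,12] → X  [on edge]
    (1,1)@(3, 3): e=[-4,8,12] → .
    (2,1)@(5, 3): e=[-12,16,12] → .
    (0,2)@(1, 5): e=[-12,8,20] → .
  covered (3 px):
    . X X . . .
    X . . . . .
    . . . . . .
    . . . . . .
    . . . . . .
    . . . . . .
    . . . . . .
T1:
  2·area = 20  (B↔C swapped to make it positive)
  edge (8, 0)→(4, 10): d=(-4,10) right/bottom  bias=-1
  edge (4, 10)→(2, 10): d=(-2,0) right/bottom  bias=-1
  edge (2, 10)→(8, 0): d=(6,-10) top-left  bias=+0
    (2,2)@(5, 5): e=[10,10,0] → X  [on edge]
    (3,2)@(7, 5): e=[-10,10,20] → .
    (2,3)@(5, 7): e=[2,6,12] → X
    (3,3)@(7, 7): e=[-18,6,32] → .
    (1,4)@(3, 9): e=[14,2,4] → X
    (2,4)@(5, 9): e=[-6,2,24] → .
    (1,5)@(3, 11): e=[6,-2,16] → .
  covered (3 px):
    . . . . . .
    . . . . . .
    . . X . . .
    . . X . . .
    . X . . . .
    . . . . . .
    . . . . . .
T2:
  2·area = 44  (B↔C swapped to make it positive)
  edge (2, 4)→(12, 6): d=(10,2) right/bottom  bias=-1
  edge (12, 6)→(10, 10): d=(-2,4) right/bottom  bias=-1
  edge (10, 10)→(2, 4): d=(-8,-6) top-left  bias=+0
    (2,2)@(5, 5): e=[4,30,10] → X
    (3,2)@(7, 5): e=[0,22,22] → .  [on edge]
    (2,3)@(5, 7): e=[24,26,-6] → .
    (3,3)@(7, 7): e=[20,18,6] → X
    (4,3)@(9, 7): e=[16,10,18] → X
    (5,3)@(11, 7): e=[12,2,30] → X
    (3,4)@(7, 9): e=[40,14,-10] → .
    (4,4)@(9, 9): e=[36,6,2] → X
    (5,4)@(11, 9): e=[32,-2,14] → .
    (4,5)@(9, 11): e=[56,2,-14] → .
  covered (5 px):
    . . . . . .
    . . . . . .
    . . X . . .
    . . . X X X
    . . . . X .
    . . . . . .
    . . . . . .

Final: [0,4,12]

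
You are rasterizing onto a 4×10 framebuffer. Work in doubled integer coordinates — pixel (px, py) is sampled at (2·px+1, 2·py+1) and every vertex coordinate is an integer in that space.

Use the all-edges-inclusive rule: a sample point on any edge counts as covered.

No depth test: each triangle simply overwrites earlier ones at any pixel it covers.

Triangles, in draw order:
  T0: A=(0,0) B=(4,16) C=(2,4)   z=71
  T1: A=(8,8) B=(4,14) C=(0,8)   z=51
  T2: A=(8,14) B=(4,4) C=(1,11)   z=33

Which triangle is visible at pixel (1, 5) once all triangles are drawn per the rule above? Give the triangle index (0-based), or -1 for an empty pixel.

T0:
  2·area = 16  (B↔C swapped to make it positive)
  edge (0, 0)→(2, 4): d=(2,4) inclusive
  edge (2, 4)→(4, 16): d=(2,12) inclusive
  edge (4, 16)→(0, 0): d=(-4,-16) inclusive
    (0,1)@(1, 3): e=[2,10,4] → X
    (1,1)@(3, 3): e=[-6,-14,36] → .
    (0,2)@(1, 5): e=[6,14,-4] → .
    (1,5)@(3, 11): e=[10,2,4] → X
    (2,5)@(5, 11): e=[2,-22,36] → .
    (1,6)@(3, 13): e=[14,6,-4] → .
  covered (2 px):
    . . . .
    X . . .
    . . . .
    . . . .
    . . . .
    . X . .
    . . . .
    . . . .
    . . . .
    . . . .
T1:
  2·area = 48
  edge (8, 8)→(4, 14): d=(-4,6) inclusive
  edge (4, 14)→(0, 8): d=(-4,-6) inclusive
  edge (0, 8)→(8, 8): d=(8,0) inclusive
    (0,4)@(1, 9): e=[38,2,8] → X
    (1,4)@(3, 9): e=[26,14,8] → X
    (2,4)@(5, 9): e=[14,26,8] → X
    (3,4)@(7, 9): e=[2,38,8] → X
    (0,5)@(1, 11): e=[30,-6,24] → .
    (1,5)@(3, 11): e=[18,6,24] → X
    (3,5)@(7, 11): e=[-6,30,24] → .
    (1,6)@(3, 13): e=[10,-2,40] → .
    (2,6)@(5, 13): e=[-2,10,40] → .
  covered (6 px):
    . . . .
    . . . .
    . . . .
    . . . .
    X X X X
    . X X .
    . . . .
    . . . .
    . . . .
    . . . .
T2:
  2·area = 58  (B↔C swapped to make it positive)
  edge (8, 14)→(1, 11): d=(-7,-3) inclusive
  edge (1, 11)→(4, 4): d=(3,-7) inclusive
  edge (4, 4)→(8, 14): d=(4,10) inclusive
    (1,3)@(3, 7): e=[34,2,22] → X
    (2,3)@(5, 7): e=[40,16,2] → X
    (3,3)@(7, 7): e=[46,30,-18] → .
    (1,4)@(3, 9): e=[20,8,30] → X
    (3,4)@(7, 9): e=[32,36,-10] → .
    (0,5)@(1, 11): e=[0,0,58] → X  [on edge]
    (3,5)@(7, 11): e=[18,42,-2] → .
    (0,6)@(1, 13): e=[-14,6,66] → .
    (1,6)@(3, 13): e=[-8,20,46] → .
    (2,6)@(5, 13): e=[-2,34,26] → .
    (3,6)@(7, 13): e=[4,48,6] → X
    (3,7)@(7, 15): e=[-10,54,14] → .
  covered (8 px):
    . . . .
    . . . .
    . . . .
    . X X .
    . X X .
    X X X .
    . . . X
    . . . .
    . . . .
    . . . .

Z-buffer (winner per pixel, '.' = empty):
  . . . .
  0 . . .
  . . . .
  . 2 2 .
  1 2 2 1
  2 2 2 .
  . . . 2
  . . . .
  . . . .
  . . . .

Answer: 2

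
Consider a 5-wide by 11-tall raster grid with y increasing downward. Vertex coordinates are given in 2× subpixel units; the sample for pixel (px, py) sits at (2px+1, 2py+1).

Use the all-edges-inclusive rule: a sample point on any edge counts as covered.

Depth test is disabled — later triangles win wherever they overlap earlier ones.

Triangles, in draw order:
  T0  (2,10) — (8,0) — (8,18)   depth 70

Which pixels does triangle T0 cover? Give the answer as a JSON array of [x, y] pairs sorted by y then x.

T0:
  2·area = 108
  edge (2, 10)→(8, 0): d=(6,-10) inclusive
  edge (8, 0)→(8, 18): d=(0,18) inclusive
  edge (8, 18)→(2, 10): d=(-6,-8) inclusive
    (3,1)@(7, 3): e=[8,18,82] → █
    (4,1)@(9, 3): e=[28,-18,98] → ·
    (2,2)@(5, 5): e=[0,54,54] → █  [on edge]
    (4,2)@(9, 5): e=[40,-18,86] → ·
    (2,3)@(5, 7): e=[12,54,42] → █
    (4,3)@(9, 7): e=[52,-18,74] → ·
    (1,4)@(3, 9): e=[4,90,14] → █
    (4,4)@(9, 9): e=[64,-18,62] → ·
    (1,5)@(3, 11): e=[16,90,2] → █
    (4,5)@(9, 11): e=[76,-18,50] → ·
    (1,6)@(3, 13): e=[28,90,-10] → ·
    (2,6)@(5, 13): e=[48,54,6] → █
  covered (14 px):
    · · · · ·
    · · · █ ·
    · · █ █ ·
    · · █ █ ·
    · █ █ █ ·
    · █ █ █ ·
    · · █ █ ·
    · · · █ ·
    · · · · ·
    · · · · ·
    · · · · ·

Answer: [[3,1],[2,2],[3,2],[2,3],[3,3],[1,4],[2,4],[3,4],[1,5],[2,5],[3,5],[2,6],[3,6],[3,7]]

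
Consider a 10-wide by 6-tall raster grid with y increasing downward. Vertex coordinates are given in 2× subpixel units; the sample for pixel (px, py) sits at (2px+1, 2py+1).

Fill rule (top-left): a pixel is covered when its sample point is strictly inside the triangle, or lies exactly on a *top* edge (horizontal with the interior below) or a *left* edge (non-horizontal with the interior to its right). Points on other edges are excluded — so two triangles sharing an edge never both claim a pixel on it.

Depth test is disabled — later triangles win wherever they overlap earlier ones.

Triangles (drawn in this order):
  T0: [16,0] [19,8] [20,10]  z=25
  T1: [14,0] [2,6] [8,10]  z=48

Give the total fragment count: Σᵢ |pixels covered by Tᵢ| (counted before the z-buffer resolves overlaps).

T0:
  2·area = 2  (B↔C swapped to make it positive)
  edge (16, 0)→(20, 10): d=(4,10) right/bottom  bias=-1
  edge (20, 10)→(19, 8): d=(-1,-2) top-left  bias=+0
  edge (19, 8)→(16, 0): d=(-3,-8) top-left  bias=+0
  covered (0 px):
    . . . . . . . . . .
    . . . . . . . . . .
    . . . . . . . . . .
    . . . . . . . . . .
    . . . . . . . . . .
    . . . . . . . . . .
T1:
  2·area = 84  (B↔C swapped to make it positive)
  edge (14, 0)→(8, 10): d=(-6,10) right/bottom  bias=-1
  edge (8, 10)→(2, 6): d=(-6,-4) top-left  bias=+0
  edge (2, 6)→(14, 0): d=(12,-6) top-left  bias=+0
    (6,0)@(13, 1): e=[4,74,6] → X
    (7,0)@(15, 1): e=[-16,82,18] → .
    (4,1)@(9, 3): e=[32,46,6] → X
    (5,1)@(11, 3): e=[12,54,18] → X
    (6,1)@(13, 3): e=[-8,62,30] → .
    (2,2)@(5, 5): e=[60,18,6] → X
    (3,2)@(7, 5): e=[40,26,18] → X
    (5,2)@(11, 5): e=[0,42,42] → .  [on edge]
    (2,3)@(5, 7): e=[48,6,30] → X
    (5,3)@(11, 7): e=[-12,30,66] → .
    (2,4)@(5, 9): e=[36,-6,54] → .
    (3,4)@(7, 9): e=[16,2,66] → X
  covered (10 px):
    . . . . . . X . . .
    . . . . X X . . . .
    . . X X X . . . . .
    . . X X X . . . . .
    . . . X . . . . . .
    . . . . . . . . . .

Answer: 10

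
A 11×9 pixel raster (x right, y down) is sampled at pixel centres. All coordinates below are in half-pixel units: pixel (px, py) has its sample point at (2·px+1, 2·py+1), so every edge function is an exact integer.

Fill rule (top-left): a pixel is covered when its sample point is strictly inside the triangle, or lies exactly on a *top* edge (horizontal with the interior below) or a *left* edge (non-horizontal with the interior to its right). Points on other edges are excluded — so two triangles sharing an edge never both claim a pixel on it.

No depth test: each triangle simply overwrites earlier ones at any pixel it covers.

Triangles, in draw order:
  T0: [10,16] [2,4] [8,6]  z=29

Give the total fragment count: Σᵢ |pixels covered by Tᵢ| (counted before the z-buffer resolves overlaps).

T0:
  2·area = 56
  edge (10, 16)→(2, 4): d=(-8,-12) top-left  bias=+0
  edge (2, 4)→(8, 6): d=(6,2) right/bottom  bias=-1
  edge (8, 6)→(10, 16): d=(2,10) right/bottom  bias=-1
    (3,0)@(7, 1): e=[84,-28,0] → .  [on edge]
    (1,2)@(3, 5): e=[4,4,48] → X
    (2,2)@(5, 5): e=[28,0,28] → .  [on edge]
    (1,3)@(3, 7): e=[-12,16,52] → .
    (2,3)@(5, 7): e=[12,12,32] → X
    (3,3)@(7, 7): e=[36,8,12] → X
    (4,3)@(9, 7): e=[60,4,-8] → .
    (5,3)@(11, 7): e=[84,0,-28] → .  [on edge]
    (2,4)@(5, 9): e=[-4,24,36] → .
    (3,4)@(7, 9): e=[20,20,16] → X
    (4,4)@(9, 9): e=[44,16,-4] → .
    (8,4)@(17, 9): e=[140,0,-84] → .  [on edge]
    (4,5)@(9, 11): e=[28,28,0] → .  [on edge]
  covered (6 px):
    . . . . . . . . . . .
    . . . . . . . . . . .
    . X . . . . . . . . .
    . . X X . . . . . . .
    . . . X . . . . . . .
    . . . X . . . . . . .
    . . . . X . . . . . .
    . . . . . . . . . . .
    . . . . . . . . . . .

Result: 6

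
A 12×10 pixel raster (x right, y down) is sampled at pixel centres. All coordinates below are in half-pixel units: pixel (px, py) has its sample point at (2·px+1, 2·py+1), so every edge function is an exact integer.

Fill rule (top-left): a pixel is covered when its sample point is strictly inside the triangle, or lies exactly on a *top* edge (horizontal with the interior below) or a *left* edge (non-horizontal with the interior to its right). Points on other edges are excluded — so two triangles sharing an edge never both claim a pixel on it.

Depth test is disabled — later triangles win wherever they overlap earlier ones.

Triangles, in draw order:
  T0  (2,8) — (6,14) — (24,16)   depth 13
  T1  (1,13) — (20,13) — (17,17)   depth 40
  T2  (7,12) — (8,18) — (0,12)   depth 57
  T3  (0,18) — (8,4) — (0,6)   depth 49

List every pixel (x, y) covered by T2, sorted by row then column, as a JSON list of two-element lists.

T0:
  2·area = 100  (B↔C swapped to make it positive)
  edge (2, 8)→(24, 16): d=(22,8) right/bottom  bias=-1
  edge (24, 16)→(6, 14): d=(-18,-2) top-left  bias=+0
  edge (6, 14)→(2, 8): d=(-4,-6) top-left  bias=+0
    (1,4)@(3, 9): e=[14,84,2] → █
    (2,4)@(5, 9): e=[-2,88,14] → ·
    (1,5)@(3, 11): e=[58,48,-6] → ·
    (2,5)@(5, 11): e=[42,52,6] → █
    (3,5)@(7, 11): e=[26,56,18] → █
    (4,5)@(9, 11): e=[10,60,30] → █
    (5,5)@(11, 11): e=[-6,64,42] → ·
    (2,6)@(5, 13): e=[86,16,-2] → ·
    (3,6)@(7, 13): e=[70,20,10] → █
    (5,6)@(11, 13): e=[38,28,34] → █
    (6,6)@(13, 13): e=[22,32,46] → █
    (7,6)@(15, 13): e=[6,36,58] → █
    (7,7)@(15, 15): e=[50,0,50] → █  [on edge]
  covered (13 px):
    · · · · · · · · · · · ·
    · · · · · · · · · · · ·
    · · · · · · · · · · · ·
    · · · · · · · · · · · ·
    · █ · · · · · · · · · ·
    · · █ █ █ · · · · · · ·
    · · · █ █ █ █ █ · · · ·
    · · · · · · · █ █ █ █ ·
    · · · · · · · · · · · ·
    · · · · · · · · · · · ·
T1:
  2·area = 76
  edge (1, 13)→(20, 13): d=(19,0) top-left  bias=+0
  edge (20, 13)→(17, 17): d=(-3,4) right/bottom  bias=-1
  edge (17, 17)→(1, 13): d=(-16,-4) top-left  bias=+0
    (11,4)@(23, 9): e=[-76,0,152] → ·  [on edge]
    (0,6)@(1, 13): e=[0,76,0] → █  [on edge]
    (1,6)@(3, 13): e=[0,68,8] → █  [on edge]
    (2,6)@(5, 13): e=[0,60,16] → █  [on edge]
    (3,6)@(7, 13): e=[0,52,24] → █  [on edge]
    (4,6)@(9, 13): e=[0,44,32] → █  [on edge]
    (5,6)@(11, 13): e=[0,36,40] → █  [on edge]
    (6,6)@(13, 13): e=[0,28,48] → █  [on edge]
    (7,6)@(15, 13): e=[0,20,56] → █  [on edge]
    (8,6)@(17, 13): e=[0,12,64] → █  [on edge]
    (9,6)@(19, 13): e=[0,4,72] → █  [on edge]
    (10,6)@(21, 13): e=[0,-4,80] → ·  [on edge]
    (11,6)@(23, 13): e=[0,-12,88] → ·  [on edge]
    (4,7)@(9, 15): e=[38,38,0] → █  [on edge]
    (8,8)@(17, 17): e=[76,0,0] → ·  [on edge]
  covered (15 px):
    · · · · · · · · · · · ·
    · · · · · · · · · · · ·
    · · · · · · · · · · · ·
    · · · · · · · · · · · ·
    · · · · · · · · · · · ·
    · · · · · · · · · · · ·
    █ █ █ █ █ █ █ █ █ █ · ·
    · · · · █ █ █ █ █ · · ·
    · · · · · · · · · · · ·
    · · · · · · · · · · · ·
T2:
  2·area = 42
  edge (7, 12)→(8, 18): d=(1,6) right/bottom  bias=-1
  edge (8, 18)→(0, 12): d=(-8,-6) top-left  bias=+0
  edge (0, 12)→(7, 12): d=(7,0) top-left  bias=+0
    (1,6)@(3, 13): e=[25,10,7] → █
    (2,6)@(5, 13): e=[13,22,7] → █
    (3,6)@(7, 13): e=[1,34,7] → █
    (4,6)@(9, 13): e=[-11,46,7] → ·
    (1,7)@(3, 15): e=[27,-6,21] → ·
    (2,7)@(5, 15): e=[15,6,21] → █
    (4,7)@(9, 15): e=[-9,30,21] → ·
    (2,8)@(5, 17): e=[17,-10,35] → ·
    (3,8)@(7, 17): e=[5,2,35] → █
    (4,8)@(9, 17): e=[-7,14,35] → ·
    (3,9)@(7, 19): e=[7,-14,49] → ·
  covered (6 px):
    · · · · · · · · · · · ·
    · · · · · · · · · · · ·
    · · · · · · · · · · · ·
    · · · · · · · · · · · ·
    · · · · · · · · · · · ·
    · · · · · · · · · · · ·
    · █ █ █ · · · · · · · ·
    · · █ █ · · · · · · · ·
    · · · █ · · · · · · · ·
    · · · · · · · · · · · ·
T3:
  2·area = 96  (B↔C swapped to make it positive)
  edge (0, 18)→(0, 6): d=(0,-12) top-left  bias=+0
  edge (0, 6)→(8, 4): d=(8,-2) top-left  bias=+0
  edge (8, 4)→(0, 18): d=(-8,14) right/bottom  bias=-1
    (2,2)@(5, 5): e=[60,2,34] → █
    (3,2)@(7, 5): e=[84,6,6] → █
    (4,2)@(9, 5): e=[108,10,-22] → ·
    (0,3)@(1, 7): e=[12,10,74] → █
    (1,3)@(3, 7): e=[36,14,46] → █
    (3,3)@(7, 7): e=[84,22,-10] → ·
    (0,4)@(1, 9): e=[12,26,58] → █
    (3,4)@(7, 9): e=[84,38,-26] → ·
    (0,5)@(1, 11): e=[12,42,42] → █
    (2,5)@(5, 11): e=[60,50,-14] → ·
    (0,6)@(1, 13): e=[12,58,26] → █
    (1,6)@(3, 13): e=[36,62,-2] → ·
  covered (12 px):
    · · · · · · · · · · · ·
    · · · · · · · · · · · ·
    · · █ █ · · · · · · · ·
    █ █ █ · · · · · · · · ·
    █ █ █ · · · · · · · · ·
    █ █ · · · · · · · · · ·
    █ · · · · · · · · · · ·
    █ · · · · · · · · · · ·
    · · · · · · · · · · · ·
    · · · · · · · · · · · ·

Final: [[1,6],[2,6],[3,6],[2,7],[3,7],[3,8]]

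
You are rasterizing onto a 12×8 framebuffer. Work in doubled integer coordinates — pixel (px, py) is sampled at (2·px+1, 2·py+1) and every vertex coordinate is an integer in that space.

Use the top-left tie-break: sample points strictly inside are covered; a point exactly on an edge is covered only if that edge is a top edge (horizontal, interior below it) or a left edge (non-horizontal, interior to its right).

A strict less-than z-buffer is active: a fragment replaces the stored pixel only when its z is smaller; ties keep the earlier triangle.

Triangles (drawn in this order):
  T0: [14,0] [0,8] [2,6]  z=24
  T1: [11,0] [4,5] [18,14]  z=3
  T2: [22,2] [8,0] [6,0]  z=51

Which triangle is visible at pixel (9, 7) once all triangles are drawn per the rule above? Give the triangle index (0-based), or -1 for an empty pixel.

T0:
  2·area = 12
  edge (14, 0)→(0, 8): d=(-14,8) right/bottom  bias=-1
  edge (0, 8)→(2, 6): d=(2,-2) top-left  bias=+0
  edge (2, 6)→(14, 0): d=(12,-6) top-left  bias=+0
    (3,0)@(7, 1): e=[42,0,-30] → .  [on edge]
    (2,1)@(5, 3): e=[30,0,-18] → .  [on edge]
    (1,2)@(3, 5): e=[18,0,-6] → .  [on edge]
    (2,2)@(5, 5): e=[2,4,6] → X
    (3,2)@(7, 5): e=[-14,8,18] → .
    (0,3)@(1, 7): e=[6,0,6] → X  [on edge]
    (1,3)@(3, 7): e=[-10,4,18] → .
    (2,3)@(5, 7): e=[-26,8,30] → .
    (0,4)@(1, 9): e=[-22,4,30] → .
  covered (2 px):
    . . . . . . . . . . . .
    . . . . . . . . . . . .
    . . X . . . . . . . . .
    X . . . . . . . . . . .
    . . . . . . . . . . . .
    . . . . . . . . . . . .
    . . . . . . . . . . . .
    . . . . . . . . . . . .
T1:
  2·area = 133  (B↔C swapped to make it positive)
  edge (11, 0)→(18, 14): d=(7,14) right/bottom  bias=-1
  edge (18, 14)→(4, 5): d=(-14,-9) top-left  bias=+0
  edge (4, 5)→(11, 0): d=(7,-5) top-left  bias=+0
    (5,0)@(11, 1): e=[7,119,7] → X
    (6,0)@(13, 1): e=[-21,137,17] → .
    (3,1)@(7, 3): e=[77,55,1] → X
    (4,1)@(9, 3): e=[49,73,11] → X
    (6,1)@(13, 3): e=[-7,109,31] → .
    (2,2)@(5, 5): e=[119,9,5] → X
    (6,2)@(13, 5): e=[7,81,45] → X
    (7,2)@(15, 5): e=[-21,99,55] → .
    (2,3)@(5, 7): e=[133,-19,19] → .
    (3,3)@(7, 7): e=[105,-1,29] → .
    (4,3)@(9, 7): e=[77,17,39] → X
    (7,3)@(15, 7): e=[-7,71,69] → .
  covered (17 px):
    . . . . . X . . . . . .
    . . . X X X . . . . . .
    . . X X X X X . . . . .
    . . . . X X X . . . . .
    . . . . . X X X . . . .
    . . . . . . . X . . . .
    . . . . . . . . X . . .
    . . . . . . . . . . . .
T2:
  2·area = 4  (B↔C swapped to make it positive)
  edge (22, 2)→(6, 0): d=(-16,-2) top-left  bias=+0
  edge (6, 0)→(8, 0): d=(2,0) top-left  bias=+0
  edge (8, 0)→(22, 2): d=(14,2) right/bottom  bias=-1
    (7,0)@(15, 1): e=[2,2,0] → .  [on edge]
  covered (0 px):
    . . . . . . . . . . . .
    . . . . . . . . . . . .
    . . . . . . . . . . . .
    . . . . . . . . . . . .
    . . . . . . . . . . . .
    . . . . . . . . . . . .
    . . . . . . . . . . . .
    . . . . . . . . . . . .

Z-buffer (winner per pixel, '.' = empty):
  . . . . . 1 . . . . . .
  . . . 1 1 1 . . . . . .
  . . 1 1 1 1 1 . . . . .
  0 . . . 1 1 1 . . . . .
  . . . . . 1 1 1 . . . .
  . . . . . . . 1 . . . .
  . . . . . . . . 1 . . .
  . . . . . . . . . . . .

Answer: -1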